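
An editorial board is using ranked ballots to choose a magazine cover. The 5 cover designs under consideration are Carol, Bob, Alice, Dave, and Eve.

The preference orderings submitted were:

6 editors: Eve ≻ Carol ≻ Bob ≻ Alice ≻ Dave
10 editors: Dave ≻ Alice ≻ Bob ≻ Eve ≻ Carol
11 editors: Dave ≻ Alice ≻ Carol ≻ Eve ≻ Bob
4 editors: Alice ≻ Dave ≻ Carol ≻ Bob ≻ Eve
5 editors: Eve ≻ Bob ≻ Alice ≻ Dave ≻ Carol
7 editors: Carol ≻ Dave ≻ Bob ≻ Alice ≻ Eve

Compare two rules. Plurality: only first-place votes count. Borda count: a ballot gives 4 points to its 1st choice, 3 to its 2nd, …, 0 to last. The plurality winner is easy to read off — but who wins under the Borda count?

Dave

Plurality first-place counts: Carol 7, Bob 0, Alice 4, Dave 21, Eve 11 → Dave.
Borda totals: Carol 76, Bob 65, Alice 102, Dave 122, Eve 65 → Dave.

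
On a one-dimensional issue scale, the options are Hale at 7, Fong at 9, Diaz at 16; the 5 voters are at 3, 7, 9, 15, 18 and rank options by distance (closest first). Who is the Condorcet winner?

Fong

With single-peaked preferences on a line, the Condorcet winner is the candidate closest to the median voter.
The median voter (position 9) is closest to Fong at 9.
Check: Fong vs Hale — voters closer to Fong: 3 of 5.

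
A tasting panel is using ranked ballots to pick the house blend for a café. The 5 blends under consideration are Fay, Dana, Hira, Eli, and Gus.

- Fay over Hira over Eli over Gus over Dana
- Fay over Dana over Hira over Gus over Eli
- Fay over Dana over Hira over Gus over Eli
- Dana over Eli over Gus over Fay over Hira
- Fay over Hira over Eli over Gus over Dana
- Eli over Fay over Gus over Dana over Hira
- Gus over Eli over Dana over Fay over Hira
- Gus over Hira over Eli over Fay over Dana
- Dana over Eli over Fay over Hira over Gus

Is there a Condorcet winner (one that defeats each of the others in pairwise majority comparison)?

Head-to-head results (9 voters total):
Fay vs Dana: Fay wins 6–3.
Fay vs Hira: Fay wins 8–1.
Fay vs Eli: Eli wins 5–4.
Fay vs Gus: Fay wins 6–3.
Dana vs Hira: Dana wins 6–3.
Dana vs Eli: Eli wins 5–4.
Dana vs Gus: Gus wins 5–4.
Hira vs Eli: Hira wins 5–4.
Hira vs Gus: Hira wins 5–4.
Eli vs Gus: Eli wins 5–4.
No candidate beats all others: Fay beats Hira beats Eli beats Fay, a majority cycle.

No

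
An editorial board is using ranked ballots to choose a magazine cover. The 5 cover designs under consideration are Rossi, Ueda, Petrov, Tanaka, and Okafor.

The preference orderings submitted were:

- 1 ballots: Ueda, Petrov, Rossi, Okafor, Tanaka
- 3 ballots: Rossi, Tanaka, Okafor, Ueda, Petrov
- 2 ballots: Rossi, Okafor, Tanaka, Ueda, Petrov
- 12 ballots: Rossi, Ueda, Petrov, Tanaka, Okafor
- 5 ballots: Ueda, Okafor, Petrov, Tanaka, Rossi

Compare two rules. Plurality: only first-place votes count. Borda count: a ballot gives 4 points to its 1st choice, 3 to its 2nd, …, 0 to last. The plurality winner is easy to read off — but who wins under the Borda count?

Rossi

Plurality first-place counts: Rossi 17, Ueda 6, Petrov 0, Tanaka 0, Okafor 0 → Rossi.
Borda totals: Rossi 70, Ueda 65, Petrov 37, Tanaka 30, Okafor 28 → Rossi.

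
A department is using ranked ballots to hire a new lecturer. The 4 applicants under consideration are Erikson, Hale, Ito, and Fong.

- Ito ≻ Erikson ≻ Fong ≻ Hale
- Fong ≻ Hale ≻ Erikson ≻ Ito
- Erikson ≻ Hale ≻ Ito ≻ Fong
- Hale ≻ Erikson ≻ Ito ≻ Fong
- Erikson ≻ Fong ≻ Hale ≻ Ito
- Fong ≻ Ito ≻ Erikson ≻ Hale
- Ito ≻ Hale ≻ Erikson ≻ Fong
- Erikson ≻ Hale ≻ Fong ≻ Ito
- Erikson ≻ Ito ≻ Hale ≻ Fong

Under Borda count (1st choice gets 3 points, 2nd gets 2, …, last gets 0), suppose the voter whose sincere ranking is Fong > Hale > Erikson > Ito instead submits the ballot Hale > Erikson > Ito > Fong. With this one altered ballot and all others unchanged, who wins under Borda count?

Erikson

Borda totals with the altered ballot: Erikson 20, Hale 14, Ito 13, Fong 7.
The winner is unchanged: still Erikson.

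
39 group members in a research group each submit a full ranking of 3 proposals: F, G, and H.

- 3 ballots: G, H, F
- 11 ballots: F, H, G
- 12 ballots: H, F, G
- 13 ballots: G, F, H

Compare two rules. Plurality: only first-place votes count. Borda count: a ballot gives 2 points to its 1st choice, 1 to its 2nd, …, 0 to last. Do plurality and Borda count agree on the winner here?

Plurality first-place counts: F 11, G 16, H 12 → G.
Borda totals: F 47, G 32, H 38 → F.
The two rules disagree: plurality picks G, Borda picks F.

No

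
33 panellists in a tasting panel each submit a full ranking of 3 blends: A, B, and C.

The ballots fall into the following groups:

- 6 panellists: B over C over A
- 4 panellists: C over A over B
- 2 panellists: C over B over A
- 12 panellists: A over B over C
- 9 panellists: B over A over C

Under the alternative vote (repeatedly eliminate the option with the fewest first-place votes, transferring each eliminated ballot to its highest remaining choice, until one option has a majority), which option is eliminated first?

Round 1: B 15, A 12, C 6. C has the fewest and is eliminated.
Round 2: B 17, A 16. B has a majority.

C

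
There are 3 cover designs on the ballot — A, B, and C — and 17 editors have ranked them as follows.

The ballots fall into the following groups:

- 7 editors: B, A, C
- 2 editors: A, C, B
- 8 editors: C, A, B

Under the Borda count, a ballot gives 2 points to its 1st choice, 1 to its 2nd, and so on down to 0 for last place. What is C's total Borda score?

18

Borda scores:
  A: 7·1 + 2·2 + 8·1 = 19
  B: 7·2 + 2·0 + 8·0 = 14
  C: 7·0 + 2·1 + 8·2 = 18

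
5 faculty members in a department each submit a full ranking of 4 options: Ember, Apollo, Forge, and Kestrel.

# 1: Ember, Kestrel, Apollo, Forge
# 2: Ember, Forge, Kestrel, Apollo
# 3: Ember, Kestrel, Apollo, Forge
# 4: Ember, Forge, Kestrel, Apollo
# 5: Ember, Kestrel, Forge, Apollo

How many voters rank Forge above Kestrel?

2

Ballots ranking Forge above Kestrel: 2.
Ballots ranking Kestrel above Forge: 3.
So 2 of 5 voters prefer Forge to Kestrel.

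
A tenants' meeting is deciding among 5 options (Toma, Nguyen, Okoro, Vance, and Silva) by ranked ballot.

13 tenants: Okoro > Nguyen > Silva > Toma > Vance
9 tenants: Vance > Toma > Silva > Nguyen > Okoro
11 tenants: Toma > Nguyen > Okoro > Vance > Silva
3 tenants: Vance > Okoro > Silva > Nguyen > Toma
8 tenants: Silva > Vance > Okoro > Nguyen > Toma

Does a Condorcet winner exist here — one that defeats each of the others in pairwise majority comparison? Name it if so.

Head-to-head results (44 voters total):
Toma vs Nguyen: Nguyen wins 24–20.
Toma vs Okoro: Okoro wins 24–20.
Toma vs Vance: Toma wins 24–20.
Toma vs Silva: Silva wins 24–20.
Nguyen vs Okoro: Okoro wins 24–20.
Nguyen vs Vance: Nguyen wins 24–20.
Nguyen vs Silva: Nguyen wins 24–20.
Okoro vs Vance: Okoro wins 24–20.
Okoro vs Silva: Okoro wins 27–17.
Vance vs Silva: Vance wins 23–21.
Okoro beats each rival — Toma (24–20), Nguyen (24–20), Vance (24–20), Silva (27–17) — so Okoro is the Condorcet winner.

Okoro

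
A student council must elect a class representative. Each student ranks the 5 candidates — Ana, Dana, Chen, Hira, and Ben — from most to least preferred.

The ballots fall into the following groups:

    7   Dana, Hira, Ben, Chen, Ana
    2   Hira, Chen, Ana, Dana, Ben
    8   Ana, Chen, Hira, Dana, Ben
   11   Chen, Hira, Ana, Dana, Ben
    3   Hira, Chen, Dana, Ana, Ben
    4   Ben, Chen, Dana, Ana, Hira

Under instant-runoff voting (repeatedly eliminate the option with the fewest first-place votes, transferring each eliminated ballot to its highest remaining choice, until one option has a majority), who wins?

Chen

Round 1: Chen 11, Ana 8, Dana 7, Hira 5, Ben 4. Ben has the fewest and is eliminated.
Round 2: Chen 15, Ana 8, Dana 7, Hira 5. Hira has the fewest and is eliminated.
Round 3: Chen 20, Ana 8, Dana 7. Chen has a majority.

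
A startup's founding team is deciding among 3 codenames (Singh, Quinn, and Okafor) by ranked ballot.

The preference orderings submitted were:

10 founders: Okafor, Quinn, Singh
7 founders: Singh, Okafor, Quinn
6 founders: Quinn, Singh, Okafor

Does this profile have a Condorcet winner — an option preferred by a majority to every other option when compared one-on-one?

Head-to-head results (23 voters total):
Singh vs Quinn: Quinn wins 16–7.
Singh vs Okafor: Singh wins 13–10.
Quinn vs Okafor: Okafor wins 17–6.
No candidate beats all others: Singh beats Okafor beats Quinn beats Singh, a majority cycle.

No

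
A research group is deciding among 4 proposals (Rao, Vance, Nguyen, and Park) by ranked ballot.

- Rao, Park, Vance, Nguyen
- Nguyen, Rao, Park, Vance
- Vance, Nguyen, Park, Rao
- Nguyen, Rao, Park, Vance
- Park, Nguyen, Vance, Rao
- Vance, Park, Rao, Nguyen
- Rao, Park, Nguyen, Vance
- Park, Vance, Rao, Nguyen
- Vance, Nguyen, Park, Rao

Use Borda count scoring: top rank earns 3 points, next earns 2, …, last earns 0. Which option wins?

Borda scores:
  Rao: 3 + 2 + 0 + 2 + 0 + 1 + 3 + 1 + 0 = 12
  Vance: 1 + 0 + 3 + 0 + 1 + 3 + 0 + 2 + 3 = 13
  Nguyen: 0 + 3 + 2 + 3 + 2 + 0 + 1 + 0 + 2 = 13
  Park: 2 + 1 + 1 + 1 + 3 + 2 + 2 + 3 + 1 = 16
Park has the highest total.

Park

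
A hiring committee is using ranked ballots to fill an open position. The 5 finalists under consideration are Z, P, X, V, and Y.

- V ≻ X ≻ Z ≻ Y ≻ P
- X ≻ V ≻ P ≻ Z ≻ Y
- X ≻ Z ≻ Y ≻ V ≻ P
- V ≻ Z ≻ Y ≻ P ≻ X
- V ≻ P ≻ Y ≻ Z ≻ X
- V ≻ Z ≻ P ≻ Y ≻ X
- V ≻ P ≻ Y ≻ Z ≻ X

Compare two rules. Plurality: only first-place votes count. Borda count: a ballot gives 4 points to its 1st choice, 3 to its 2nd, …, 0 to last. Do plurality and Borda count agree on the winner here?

Yes

Plurality first-place counts: Z 0, P 0, X 2, V 5, Y 0 → V.
Borda totals: Z 14, P 11, X 11, V 24, Y 10 → V.
The two rules agree on V.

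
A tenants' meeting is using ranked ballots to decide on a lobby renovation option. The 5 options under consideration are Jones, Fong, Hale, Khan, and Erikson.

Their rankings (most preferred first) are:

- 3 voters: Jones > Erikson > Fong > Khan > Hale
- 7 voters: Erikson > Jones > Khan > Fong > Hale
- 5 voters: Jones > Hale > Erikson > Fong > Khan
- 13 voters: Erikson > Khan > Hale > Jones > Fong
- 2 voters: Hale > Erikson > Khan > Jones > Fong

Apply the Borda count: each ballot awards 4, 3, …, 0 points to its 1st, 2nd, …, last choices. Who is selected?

Borda scores:
  Jones: 3·4 + 7·3 + 5·4 + 13·1 + 2·1 = 68
  Fong: 3·2 + 7·1 + 5·1 + 13·0 + 2·0 = 18
  Hale: 3·0 + 7·0 + 5·3 + 13·2 + 2·4 = 49
  Khan: 3·1 + 7·2 + 5·0 + 13·3 + 2·2 = 60
  Erikson: 3·3 + 7·4 + 5·2 + 13·4 + 2·3 = 105
Erikson has the highest total.

Erikson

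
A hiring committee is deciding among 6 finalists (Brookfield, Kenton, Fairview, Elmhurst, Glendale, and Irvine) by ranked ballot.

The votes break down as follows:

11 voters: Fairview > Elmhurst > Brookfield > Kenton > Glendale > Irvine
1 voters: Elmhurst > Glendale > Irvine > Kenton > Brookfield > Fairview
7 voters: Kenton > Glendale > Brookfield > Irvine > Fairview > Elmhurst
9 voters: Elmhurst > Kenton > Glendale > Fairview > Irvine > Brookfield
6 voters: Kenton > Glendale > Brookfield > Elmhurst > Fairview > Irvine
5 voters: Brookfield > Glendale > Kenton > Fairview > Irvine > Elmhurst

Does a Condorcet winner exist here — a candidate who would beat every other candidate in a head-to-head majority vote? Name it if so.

No Condorcet winner

Head-to-head results (39 voters total):
Brookfield vs Kenton: Kenton wins 23–16.
Brookfield vs Fairview: Fairview wins 20–19.
Brookfield vs Elmhurst: Elmhurst wins 21–18.
Brookfield vs Glendale: Glendale wins 23–16.
Brookfield vs Irvine: Brookfield wins 29–10.
Kenton vs Fairview: Kenton wins 28–11.
Kenton vs Elmhurst: Elmhurst wins 21–18.
Kenton vs Glendale: Kenton wins 33–6.
Kenton vs Irvine: Kenton wins 38–1.
Fairview vs Elmhurst: Fairview wins 23–16.
Fairview vs Glendale: Glendale wins 28–11.
Fairview vs Irvine: Fairview wins 31–8.
Elmhurst vs Glendale: Elmhurst wins 21–18.
Elmhurst vs Irvine: Elmhurst wins 27–12.
Glendale vs Irvine: Glendale wins 39–0.
No candidate beats all others: Kenton beats Fairview beats Elmhurst beats Kenton, a majority cycle.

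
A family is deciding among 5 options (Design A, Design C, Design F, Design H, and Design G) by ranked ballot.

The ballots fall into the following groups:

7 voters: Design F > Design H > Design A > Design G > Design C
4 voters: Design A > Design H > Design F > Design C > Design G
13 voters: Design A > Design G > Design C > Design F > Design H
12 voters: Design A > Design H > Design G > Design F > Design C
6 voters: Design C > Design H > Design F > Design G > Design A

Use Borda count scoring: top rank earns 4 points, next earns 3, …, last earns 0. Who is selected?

Borda scores:
  Design A: 7·2 + 4·4 + 13·4 + 12·4 + 6·0 = 130
  Design C: 7·0 + 4·1 + 13·2 + 12·0 + 6·4 = 54
  Design F: 7·4 + 4·2 + 13·1 + 12·1 + 6·2 = 73
  Design H: 7·3 + 4·3 + 13·0 + 12·3 + 6·3 = 87
  Design G: 7·1 + 4·0 + 13·3 + 12·2 + 6·1 = 76
Design A has the highest total.

Design A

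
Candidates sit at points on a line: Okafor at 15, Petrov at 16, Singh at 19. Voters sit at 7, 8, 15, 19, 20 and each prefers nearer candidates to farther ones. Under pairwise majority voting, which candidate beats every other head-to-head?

Okafor

With single-peaked preferences on a line, the Condorcet winner is the candidate closest to the median voter.
The median voter (position 15) is closest to Okafor at 15.
Check: Okafor vs Singh — voters closer to Okafor: 3 of 5.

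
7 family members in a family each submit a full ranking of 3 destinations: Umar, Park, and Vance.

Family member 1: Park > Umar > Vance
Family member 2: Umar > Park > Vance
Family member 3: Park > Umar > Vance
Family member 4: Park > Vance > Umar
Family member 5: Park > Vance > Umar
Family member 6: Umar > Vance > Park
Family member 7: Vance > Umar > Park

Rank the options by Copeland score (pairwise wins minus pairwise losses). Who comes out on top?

Pairwise results:
  Umar vs Park: Park wins 4–3.
  Umar vs Vance: Umar wins 4–3.
  Park vs Vance: Park wins 5–2.
Copeland scores (wins − losses):
  Umar: 1 − 1 = 0
  Park: 2 − 0 = 2
  Vance: 0 − 2 = -2
Park has the best Copeland score.

Park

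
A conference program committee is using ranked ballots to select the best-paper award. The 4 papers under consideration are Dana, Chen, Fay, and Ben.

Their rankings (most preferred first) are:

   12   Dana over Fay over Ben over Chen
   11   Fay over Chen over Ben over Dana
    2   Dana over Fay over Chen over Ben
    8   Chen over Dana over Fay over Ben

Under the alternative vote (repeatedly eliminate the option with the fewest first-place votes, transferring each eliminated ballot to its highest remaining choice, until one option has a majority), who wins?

Round 1: Dana 14, Fay 11, Chen 8, Ben 0. Ben has the fewest and is eliminated.
Round 2: Dana 14, Fay 11, Chen 8. Chen has the fewest and is eliminated.
Round 3: Dana 22, Fay 11. Dana has a majority.

Dana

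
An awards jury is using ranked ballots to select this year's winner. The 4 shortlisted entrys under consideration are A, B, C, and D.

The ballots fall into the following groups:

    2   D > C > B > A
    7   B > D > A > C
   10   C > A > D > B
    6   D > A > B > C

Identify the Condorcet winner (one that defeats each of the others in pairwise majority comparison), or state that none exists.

D

Head-to-head results (25 voters total):
A vs B: A wins 16–9.
A vs C: A wins 13–12.
A vs D: D wins 15–10.
B vs C: B wins 13–12.
B vs D: D wins 18–7.
C vs D: D wins 15–10.
D beats each rival — A (15–10), B (18–7), C (15–10) — so D is the Condorcet winner.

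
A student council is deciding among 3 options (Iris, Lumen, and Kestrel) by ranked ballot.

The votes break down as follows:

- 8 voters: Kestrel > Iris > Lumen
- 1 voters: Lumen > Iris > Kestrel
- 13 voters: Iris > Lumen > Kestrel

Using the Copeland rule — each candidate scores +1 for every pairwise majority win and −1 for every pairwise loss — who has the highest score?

Pairwise results:
  Iris vs Lumen: Iris wins 21–1.
  Iris vs Kestrel: Iris wins 14–8.
  Lumen vs Kestrel: Lumen wins 14–8.
Copeland scores (wins − losses):
  Iris: 2 − 0 = 2
  Lumen: 1 − 1 = 0
  Kestrel: 0 − 2 = -2
Iris has the best Copeland score.

Iris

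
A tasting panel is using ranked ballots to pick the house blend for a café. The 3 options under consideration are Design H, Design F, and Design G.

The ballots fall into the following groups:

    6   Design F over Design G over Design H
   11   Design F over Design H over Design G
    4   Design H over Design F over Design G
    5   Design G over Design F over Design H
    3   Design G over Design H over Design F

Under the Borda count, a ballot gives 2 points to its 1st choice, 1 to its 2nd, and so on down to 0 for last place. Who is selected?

Design F

Borda scores:
  Design H: 6·0 + 11·1 + 4·2 + 5·0 + 3·1 = 22
  Design F: 6·2 + 11·2 + 4·1 + 5·1 + 3·0 = 43
  Design G: 6·1 + 11·0 + 4·0 + 5·2 + 3·2 = 22
Design F has the highest total.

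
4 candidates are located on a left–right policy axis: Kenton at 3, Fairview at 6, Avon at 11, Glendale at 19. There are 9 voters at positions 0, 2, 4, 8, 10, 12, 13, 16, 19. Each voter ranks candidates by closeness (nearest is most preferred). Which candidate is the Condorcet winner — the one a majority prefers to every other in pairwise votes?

With single-peaked preferences on a line, the Condorcet winner is the candidate closest to the median voter.
The median voter (position 10) is closest to Avon at 11.
Check: Avon vs Fairview — voters closer to Avon: 5 of 9.

Avon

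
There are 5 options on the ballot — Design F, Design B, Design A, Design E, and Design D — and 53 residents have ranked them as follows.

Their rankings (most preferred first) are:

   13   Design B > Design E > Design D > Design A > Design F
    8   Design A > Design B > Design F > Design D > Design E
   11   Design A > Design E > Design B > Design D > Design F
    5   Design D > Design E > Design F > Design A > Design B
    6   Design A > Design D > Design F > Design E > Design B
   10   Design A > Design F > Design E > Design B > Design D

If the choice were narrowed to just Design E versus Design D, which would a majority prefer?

Ballots ranking Design E above Design D: 13+11+10 = 34.
Ballots ranking Design D above Design E: 8+5+6 = 19.
Design E wins the head-to-head, 34–19.

Design E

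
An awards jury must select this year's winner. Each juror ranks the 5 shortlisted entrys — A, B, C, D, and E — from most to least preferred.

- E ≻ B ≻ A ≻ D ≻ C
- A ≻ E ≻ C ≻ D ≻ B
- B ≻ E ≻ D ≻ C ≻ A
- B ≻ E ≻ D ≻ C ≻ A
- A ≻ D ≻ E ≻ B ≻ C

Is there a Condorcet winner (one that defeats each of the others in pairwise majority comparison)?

Head-to-head results (5 voters total):
A vs B: B wins 3–2.
A vs C: A wins 3–2.
A vs D: A wins 3–2.
A vs E: E wins 3–2.
B vs C: B wins 4–1.
B vs D: B wins 3–2.
B vs E: E wins 3–2.
C vs D: D wins 4–1.
C vs E: E wins 5–0.
D vs E: E wins 4–1.
E beats each rival — A (3–2), B (3–2), C (5–0), D (4–1) — so E is the Condorcet winner.

Yes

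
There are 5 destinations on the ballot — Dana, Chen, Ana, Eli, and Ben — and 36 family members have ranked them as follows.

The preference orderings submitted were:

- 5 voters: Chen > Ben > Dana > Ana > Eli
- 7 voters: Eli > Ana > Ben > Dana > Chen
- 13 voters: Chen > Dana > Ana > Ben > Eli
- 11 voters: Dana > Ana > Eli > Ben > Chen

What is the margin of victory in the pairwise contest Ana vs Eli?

Ballots ranking Ana above Eli: 5+13+11 = 29.
Ballots ranking Eli above Ana: 7.
Ana wins 29–7, a margin of 22.

22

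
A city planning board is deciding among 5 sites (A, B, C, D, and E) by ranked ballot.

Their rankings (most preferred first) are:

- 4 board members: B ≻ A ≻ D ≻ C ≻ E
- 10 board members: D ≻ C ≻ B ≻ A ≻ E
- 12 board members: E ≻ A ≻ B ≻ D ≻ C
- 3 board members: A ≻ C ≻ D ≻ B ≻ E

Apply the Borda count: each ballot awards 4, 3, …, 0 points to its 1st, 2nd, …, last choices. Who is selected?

A

Borda scores:
  A: 4·3 + 10·1 + 12·3 + 3·4 = 70
  B: 4·4 + 10·2 + 12·2 + 3·1 = 63
  C: 4·1 + 10·3 + 12·0 + 3·3 = 43
  D: 4·2 + 10·4 + 12·1 + 3·2 = 66
  E: 4·0 + 10·0 + 12·4 + 3·0 = 48
A has the highest total.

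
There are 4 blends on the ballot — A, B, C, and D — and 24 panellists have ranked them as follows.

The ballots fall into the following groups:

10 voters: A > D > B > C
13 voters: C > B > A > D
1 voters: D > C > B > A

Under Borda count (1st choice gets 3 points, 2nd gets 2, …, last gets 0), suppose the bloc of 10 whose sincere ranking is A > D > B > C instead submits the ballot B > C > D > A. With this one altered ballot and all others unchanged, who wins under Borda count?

C

Borda totals with the altered ballot: A 13, B 57, C 61, D 13.
The switch changes the winner from A to C.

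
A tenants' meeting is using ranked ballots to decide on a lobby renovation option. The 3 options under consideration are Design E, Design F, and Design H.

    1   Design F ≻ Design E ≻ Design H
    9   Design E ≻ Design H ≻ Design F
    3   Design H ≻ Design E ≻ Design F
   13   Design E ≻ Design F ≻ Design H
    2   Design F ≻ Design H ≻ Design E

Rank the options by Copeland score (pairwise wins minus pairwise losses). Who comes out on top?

Design E

Pairwise results:
  Design E vs Design F: Design E wins 25–3.
  Design E vs Design H: Design E wins 23–5.
  Design F vs Design H: Design F wins 16–12.
Copeland scores (wins − losses):
  Design E: 2 − 0 = 2
  Design F: 1 − 1 = 0
  Design H: 0 − 2 = -2
Design E has the best Copeland score.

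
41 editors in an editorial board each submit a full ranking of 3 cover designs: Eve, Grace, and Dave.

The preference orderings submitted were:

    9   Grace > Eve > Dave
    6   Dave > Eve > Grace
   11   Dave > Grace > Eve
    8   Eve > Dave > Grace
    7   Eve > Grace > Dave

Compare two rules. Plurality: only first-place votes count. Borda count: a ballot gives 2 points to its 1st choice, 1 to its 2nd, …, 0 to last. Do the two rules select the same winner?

Plurality first-place counts: Eve 15, Grace 9, Dave 17 → Dave.
Borda totals: Eve 45, Grace 36, Dave 42 → Eve.
The two rules disagree: plurality picks Dave, Borda picks Eve.

No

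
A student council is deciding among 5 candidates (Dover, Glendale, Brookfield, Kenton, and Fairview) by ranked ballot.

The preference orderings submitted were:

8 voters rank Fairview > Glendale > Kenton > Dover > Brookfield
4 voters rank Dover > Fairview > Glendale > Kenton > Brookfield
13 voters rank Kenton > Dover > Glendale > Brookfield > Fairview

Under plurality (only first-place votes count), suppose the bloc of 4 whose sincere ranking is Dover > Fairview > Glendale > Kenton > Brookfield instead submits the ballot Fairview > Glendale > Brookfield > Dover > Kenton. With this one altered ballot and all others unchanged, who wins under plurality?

Kenton

First-place totals with the altered ballot: Dover 0, Glendale 0, Brookfield 0, Kenton 13, Fairview 12.
The winner is unchanged: still Kenton.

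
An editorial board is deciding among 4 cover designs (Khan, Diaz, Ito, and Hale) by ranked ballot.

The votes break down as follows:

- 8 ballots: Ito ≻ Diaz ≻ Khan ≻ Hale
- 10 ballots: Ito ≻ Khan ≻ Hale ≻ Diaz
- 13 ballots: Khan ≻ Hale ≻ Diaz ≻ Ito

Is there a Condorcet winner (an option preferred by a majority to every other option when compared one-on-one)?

Yes

Head-to-head results (31 voters total):
Khan vs Diaz: Khan wins 23–8.
Khan vs Ito: Ito wins 18–13.
Khan vs Hale: Khan wins 31–0.
Diaz vs Ito: Ito wins 18–13.
Diaz vs Hale: Hale wins 23–8.
Ito vs Hale: Ito wins 18–13.
Ito beats each rival — Khan (18–13), Diaz (18–13), Hale (18–13) — so Ito is the Condorcet winner.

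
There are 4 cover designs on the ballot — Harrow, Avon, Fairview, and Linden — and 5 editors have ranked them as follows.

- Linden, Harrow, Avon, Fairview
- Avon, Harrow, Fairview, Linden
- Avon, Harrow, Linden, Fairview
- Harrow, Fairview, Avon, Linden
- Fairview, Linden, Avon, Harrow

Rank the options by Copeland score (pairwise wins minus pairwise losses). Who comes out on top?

Pairwise results:
  Harrow vs Avon: Avon wins 3–2.
  Harrow vs Fairview: Harrow wins 4–1.
  Harrow vs Linden: Harrow wins 3–2.
  Avon vs Fairview: Avon wins 3–2.
  Avon vs Linden: Avon wins 3–2.
  Fairview vs Linden: Fairview wins 3–2.
Copeland scores (wins − losses):
  Harrow: 2 − 1 = 1
  Avon: 3 − 0 = 3
  Fairview: 1 − 2 = -1
  Linden: 0 − 3 = -3
Avon has the best Copeland score.

Avon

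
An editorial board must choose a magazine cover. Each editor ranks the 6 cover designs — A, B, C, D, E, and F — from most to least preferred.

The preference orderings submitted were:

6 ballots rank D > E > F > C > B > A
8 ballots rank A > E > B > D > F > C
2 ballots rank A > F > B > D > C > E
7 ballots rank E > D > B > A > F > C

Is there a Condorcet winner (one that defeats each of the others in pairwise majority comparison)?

Yes

Head-to-head results (23 voters total):
A vs B: B wins 13–10.
A vs C: A wins 17–6.
A vs D: D wins 13–10.
A vs E: E wins 13–10.
A vs F: A wins 17–6.
B vs C: B wins 17–6.
B vs D: D wins 13–10.
B vs E: E wins 21–2.
B vs F: B wins 15–8.
C vs D: D wins 23–0.
C vs E: E wins 21–2.
C vs F: F wins 23–0.
D vs E: E wins 15–8.
D vs F: D wins 21–2.
E vs F: E wins 21–2.
E beats each rival — A (13–10), B (21–2), C (21–2), D (15–8), F (21–2) — so E is the Condorcet winner.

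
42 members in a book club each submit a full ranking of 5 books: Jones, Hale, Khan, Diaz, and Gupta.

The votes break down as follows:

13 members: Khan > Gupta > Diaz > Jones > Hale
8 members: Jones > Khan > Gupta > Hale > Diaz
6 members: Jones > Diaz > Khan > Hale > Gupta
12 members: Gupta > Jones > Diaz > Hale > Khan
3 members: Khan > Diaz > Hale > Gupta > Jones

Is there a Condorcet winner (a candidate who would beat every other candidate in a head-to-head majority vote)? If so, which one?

Head-to-head results (42 voters total):
Jones vs Hale: Jones wins 39–3.
Jones vs Khan: Jones wins 26–16.
Jones vs Diaz: Jones wins 26–16.
Jones vs Gupta: Gupta wins 28–14.
Hale vs Khan: Khan wins 30–12.
Hale vs Diaz: Diaz wins 34–8.
Hale vs Gupta: Gupta wins 33–9.
Khan vs Diaz: Khan wins 24–18.
Khan vs Gupta: Khan wins 30–12.
Diaz vs Gupta: Gupta wins 33–9.
No candidate beats all others: Jones beats Khan beats Gupta beats Jones, a majority cycle.

None — there is no Condorcet winner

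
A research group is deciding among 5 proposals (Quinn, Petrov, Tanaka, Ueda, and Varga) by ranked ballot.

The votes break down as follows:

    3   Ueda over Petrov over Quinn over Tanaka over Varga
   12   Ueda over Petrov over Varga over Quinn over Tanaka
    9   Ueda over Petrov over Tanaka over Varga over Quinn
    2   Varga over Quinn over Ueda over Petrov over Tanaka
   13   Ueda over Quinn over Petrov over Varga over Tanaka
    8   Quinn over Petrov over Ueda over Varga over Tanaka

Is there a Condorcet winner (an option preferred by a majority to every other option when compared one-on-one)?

Yes

Head-to-head results (47 voters total):
Quinn vs Petrov: Petrov wins 24–23.
Quinn vs Tanaka: Quinn wins 38–9.
Quinn vs Ueda: Ueda wins 37–10.
Quinn vs Varga: Quinn wins 24–23.
Petrov vs Tanaka: Petrov wins 47–0.
Petrov vs Ueda: Ueda wins 39–8.
Petrov vs Varga: Petrov wins 45–2.
Tanaka vs Ueda: Ueda wins 47–0.
Tanaka vs Varga: Varga wins 35–12.
Ueda vs Varga: Ueda wins 45–2.
Ueda beats each rival — Quinn (37–10), Petrov (39–8), Tanaka (47–0), Varga (45–2) — so Ueda is the Condorcet winner.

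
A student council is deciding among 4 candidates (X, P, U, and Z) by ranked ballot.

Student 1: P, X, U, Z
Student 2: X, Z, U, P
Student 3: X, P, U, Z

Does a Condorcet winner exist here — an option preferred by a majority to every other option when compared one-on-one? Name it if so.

Head-to-head results (3 voters total):
X vs P: X wins 2–1.
X vs U: X wins 3–0.
X vs Z: X wins 3–0.
P vs U: P wins 2–1.
P vs Z: P wins 2–1.
U vs Z: U wins 2–1.
X beats each rival — P (2–1), U (3–0), Z (3–0) — so X is the Condorcet winner.

X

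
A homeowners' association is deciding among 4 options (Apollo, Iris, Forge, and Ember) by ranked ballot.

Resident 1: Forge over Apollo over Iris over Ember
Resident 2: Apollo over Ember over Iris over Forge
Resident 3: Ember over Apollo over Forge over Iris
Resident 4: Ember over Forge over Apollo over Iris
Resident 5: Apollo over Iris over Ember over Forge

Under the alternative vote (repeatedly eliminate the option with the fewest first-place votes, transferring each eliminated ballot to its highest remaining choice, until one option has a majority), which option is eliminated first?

Iris

Round 1: Apollo 2, Ember 2, Forge 1, Iris 0. Iris has the fewest and is eliminated.
Round 2: Apollo 2, Ember 2, Forge 1. Forge has the fewest and is eliminated.
Round 3: Apollo 3, Ember 2. Apollo has a majority.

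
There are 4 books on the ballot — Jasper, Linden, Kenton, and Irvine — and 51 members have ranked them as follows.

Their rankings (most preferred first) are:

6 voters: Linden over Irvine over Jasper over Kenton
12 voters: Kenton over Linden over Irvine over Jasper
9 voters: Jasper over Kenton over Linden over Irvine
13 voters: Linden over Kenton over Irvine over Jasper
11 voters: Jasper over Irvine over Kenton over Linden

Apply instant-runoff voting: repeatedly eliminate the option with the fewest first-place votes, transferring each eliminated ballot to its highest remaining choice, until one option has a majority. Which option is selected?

Round 1: Jasper 20, Linden 19, Kenton 12, Irvine 0. Irvine has the fewest and is eliminated.
Round 2: Jasper 20, Linden 19, Kenton 12. Kenton has the fewest and is eliminated.
Round 3: Linden 31, Jasper 20. Linden has a majority.

Linden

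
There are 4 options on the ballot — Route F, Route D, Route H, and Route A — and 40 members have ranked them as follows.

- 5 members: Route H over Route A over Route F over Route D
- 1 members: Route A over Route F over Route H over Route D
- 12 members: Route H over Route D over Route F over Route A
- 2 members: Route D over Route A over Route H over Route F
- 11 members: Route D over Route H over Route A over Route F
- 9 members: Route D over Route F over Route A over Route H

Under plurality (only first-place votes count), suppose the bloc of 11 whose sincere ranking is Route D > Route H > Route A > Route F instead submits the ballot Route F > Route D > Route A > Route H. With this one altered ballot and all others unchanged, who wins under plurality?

First-place totals with the altered ballot: Route F 11, Route D 11, Route H 17, Route A 1.
The switch changes the winner from Route D to Route H.

Route H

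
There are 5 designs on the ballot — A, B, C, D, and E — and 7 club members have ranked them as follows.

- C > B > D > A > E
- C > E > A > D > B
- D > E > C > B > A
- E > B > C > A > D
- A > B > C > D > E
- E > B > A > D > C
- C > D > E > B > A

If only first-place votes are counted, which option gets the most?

First-place vote totals:
  A: 1
  B: 0
  C: 3
  D: 1
  E: 2
C has the most first-place votes.

C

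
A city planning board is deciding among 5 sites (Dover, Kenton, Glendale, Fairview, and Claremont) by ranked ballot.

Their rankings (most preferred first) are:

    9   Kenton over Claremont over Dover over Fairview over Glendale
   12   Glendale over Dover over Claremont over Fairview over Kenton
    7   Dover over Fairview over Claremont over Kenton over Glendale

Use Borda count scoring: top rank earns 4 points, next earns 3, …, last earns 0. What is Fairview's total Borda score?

42

Borda scores:
  Dover: 9·2 + 12·3 + 7·4 = 82
  Kenton: 9·4 + 12·0 + 7·1 = 43
  Glendale: 9·0 + 12·4 + 7·0 = 48
  Fairview: 9·1 + 12·1 + 7·3 = 42
  Claremont: 9·3 + 12·2 + 7·2 = 65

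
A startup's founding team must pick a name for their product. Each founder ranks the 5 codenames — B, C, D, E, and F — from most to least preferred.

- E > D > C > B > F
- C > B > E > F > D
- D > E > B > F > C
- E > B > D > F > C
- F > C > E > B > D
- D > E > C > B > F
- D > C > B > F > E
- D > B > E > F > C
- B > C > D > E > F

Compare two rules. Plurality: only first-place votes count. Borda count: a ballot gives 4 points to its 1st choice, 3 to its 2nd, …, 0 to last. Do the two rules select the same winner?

Yes

Plurality first-place counts: B 1, C 1, D 4, E 2, F 1 → D.
Borda totals: B 20, C 17, D 23, E 21, F 9 → D.
The two rules agree on D.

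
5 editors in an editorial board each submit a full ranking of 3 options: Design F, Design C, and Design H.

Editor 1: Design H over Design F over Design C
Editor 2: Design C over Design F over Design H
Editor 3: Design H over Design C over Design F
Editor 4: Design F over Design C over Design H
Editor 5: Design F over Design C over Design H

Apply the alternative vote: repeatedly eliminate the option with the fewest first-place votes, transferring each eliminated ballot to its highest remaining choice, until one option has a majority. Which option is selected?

Round 1: Design F 2, Design H 2, Design C 1. Design C has the fewest and is eliminated.
Round 2: Design F 3, Design H 2. Design F has a majority.

Design F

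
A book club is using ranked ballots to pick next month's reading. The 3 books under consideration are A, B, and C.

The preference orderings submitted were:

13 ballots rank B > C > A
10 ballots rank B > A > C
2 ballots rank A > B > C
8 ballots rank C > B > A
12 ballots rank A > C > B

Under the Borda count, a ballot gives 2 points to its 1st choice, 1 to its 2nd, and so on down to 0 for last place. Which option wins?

Borda scores:
  A: 13·0 + 10·1 + 2·2 + 8·0 + 12·2 = 38
  B: 13·2 + 10·2 + 2·1 + 8·1 + 12·0 = 56
  C: 13·1 + 10·0 + 2·0 + 8·2 + 12·1 = 41
B has the highest total.

B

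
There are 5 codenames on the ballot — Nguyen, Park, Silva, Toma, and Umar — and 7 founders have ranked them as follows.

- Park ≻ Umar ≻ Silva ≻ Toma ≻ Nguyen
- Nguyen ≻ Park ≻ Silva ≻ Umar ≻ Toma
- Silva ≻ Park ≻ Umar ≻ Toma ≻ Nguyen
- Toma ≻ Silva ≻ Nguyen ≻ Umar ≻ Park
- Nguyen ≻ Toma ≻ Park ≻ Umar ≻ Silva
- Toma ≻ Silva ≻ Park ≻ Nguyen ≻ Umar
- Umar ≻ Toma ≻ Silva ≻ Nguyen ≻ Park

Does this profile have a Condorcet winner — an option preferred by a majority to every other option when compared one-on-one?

No

Head-to-head results (7 voters total):
Nguyen vs Park: Nguyen wins 4–3.
Nguyen vs Silva: Silva wins 5–2.
Nguyen vs Toma: Toma wins 5–2.
Nguyen vs Umar: Nguyen wins 4–3.
Park vs Silva: Silva wins 4–3.
Park vs Toma: Toma wins 4–3.
Park vs Umar: Park wins 5–2.
Silva vs Toma: Toma wins 4–3.
Silva vs Umar: Silva wins 4–3.
Toma vs Umar: Umar wins 4–3.
No candidate beats all others: Nguyen beats Umar beats Toma beats Nguyen, a majority cycle.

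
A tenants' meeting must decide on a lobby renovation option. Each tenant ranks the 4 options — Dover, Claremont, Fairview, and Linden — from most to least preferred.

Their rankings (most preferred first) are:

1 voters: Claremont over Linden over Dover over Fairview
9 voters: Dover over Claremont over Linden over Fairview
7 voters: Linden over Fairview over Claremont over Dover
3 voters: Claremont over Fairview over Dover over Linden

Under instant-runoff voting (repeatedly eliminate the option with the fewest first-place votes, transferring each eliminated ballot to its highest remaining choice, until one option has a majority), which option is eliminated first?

Fairview

Round 1: Dover 9, Linden 7, Claremont 4, Fairview 0. Fairview has the fewest and is eliminated.
Round 2: Dover 9, Linden 7, Claremont 4. Claremont has the fewest and is eliminated.
Round 3: Dover 12, Linden 8. Dover has a majority.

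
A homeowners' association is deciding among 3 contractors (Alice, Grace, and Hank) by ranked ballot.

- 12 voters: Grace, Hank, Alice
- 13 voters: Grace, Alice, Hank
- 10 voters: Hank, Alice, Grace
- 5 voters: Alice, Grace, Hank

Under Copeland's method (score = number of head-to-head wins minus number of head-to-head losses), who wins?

Grace

Pairwise results:
  Alice vs Grace: Grace wins 25–15.
  Alice vs Hank: Hank wins 22–18.
  Grace vs Hank: Grace wins 30–10.
Copeland scores (wins − losses):
  Alice: 0 − 2 = -2
  Grace: 2 − 0 = 2
  Hank: 1 − 1 = 0
Grace has the best Copeland score.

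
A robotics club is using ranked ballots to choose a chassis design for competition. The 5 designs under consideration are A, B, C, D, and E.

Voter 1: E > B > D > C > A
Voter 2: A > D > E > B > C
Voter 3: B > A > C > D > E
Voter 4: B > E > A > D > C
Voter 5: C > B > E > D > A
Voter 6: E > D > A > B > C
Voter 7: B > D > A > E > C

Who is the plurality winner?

First-place vote totals:
  A: 1
  B: 3
  C: 1
  D: 0
  E: 2
B has the most first-place votes.

B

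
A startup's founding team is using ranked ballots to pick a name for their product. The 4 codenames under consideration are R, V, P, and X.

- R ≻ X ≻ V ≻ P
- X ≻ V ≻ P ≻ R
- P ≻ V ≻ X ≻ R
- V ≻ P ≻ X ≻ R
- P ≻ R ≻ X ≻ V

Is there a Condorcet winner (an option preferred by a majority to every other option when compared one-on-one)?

No

Head-to-head results (5 voters total):
R vs V: V wins 3–2.
R vs P: P wins 4–1.
R vs X: X wins 3–2.
V vs P: V wins 3–2.
V vs X: X wins 3–2.
P vs X: P wins 3–2.
No candidate beats all others: V beats P beats X beats V, a majority cycle.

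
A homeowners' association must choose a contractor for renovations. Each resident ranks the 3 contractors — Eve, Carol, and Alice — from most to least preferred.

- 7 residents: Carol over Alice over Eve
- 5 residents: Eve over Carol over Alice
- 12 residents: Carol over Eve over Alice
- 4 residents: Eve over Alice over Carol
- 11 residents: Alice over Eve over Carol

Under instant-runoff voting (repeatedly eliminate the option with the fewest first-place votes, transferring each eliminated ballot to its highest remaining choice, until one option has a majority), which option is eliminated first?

Round 1: Carol 19, Alice 11, Eve 9. Eve has the fewest and is eliminated.
Round 2: Carol 24, Alice 15. Carol has a majority.

Eve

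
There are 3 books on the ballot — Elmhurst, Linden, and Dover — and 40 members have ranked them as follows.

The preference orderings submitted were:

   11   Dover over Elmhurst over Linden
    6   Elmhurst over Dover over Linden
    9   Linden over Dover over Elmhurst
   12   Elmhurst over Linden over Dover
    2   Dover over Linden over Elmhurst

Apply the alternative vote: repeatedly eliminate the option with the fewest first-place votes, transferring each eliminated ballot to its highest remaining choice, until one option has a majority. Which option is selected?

Round 1: Elmhurst 18, Dover 13, Linden 9. Linden has the fewest and is eliminated.
Round 2: Dover 22, Elmhurst 18. Dover has a majority.

Dover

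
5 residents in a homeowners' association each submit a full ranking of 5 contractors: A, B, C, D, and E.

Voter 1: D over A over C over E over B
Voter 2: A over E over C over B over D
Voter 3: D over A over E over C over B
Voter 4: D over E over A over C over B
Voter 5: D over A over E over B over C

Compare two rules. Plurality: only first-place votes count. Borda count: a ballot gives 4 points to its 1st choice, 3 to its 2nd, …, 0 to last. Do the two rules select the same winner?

Plurality first-place counts: A 1, B 0, C 0, D 4, E 0 → D.
Borda totals: A 15, B 2, C 6, D 16, E 11 → D.
The two rules agree on D.

Yes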